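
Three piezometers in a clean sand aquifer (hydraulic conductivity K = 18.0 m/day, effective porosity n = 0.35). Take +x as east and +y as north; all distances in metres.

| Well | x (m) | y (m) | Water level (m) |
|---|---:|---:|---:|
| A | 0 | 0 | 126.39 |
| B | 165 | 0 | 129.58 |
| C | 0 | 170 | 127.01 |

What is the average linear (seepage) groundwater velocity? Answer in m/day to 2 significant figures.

∂h/∂x = (129.58 − 126.39) / (165 − 0) = +0.01933
∂h/∂y = (127.01 − 126.39) / (170 − 0) = +0.003647
|∇h| = √(0.01933² + 0.003647²) = 0.01967
Seepage velocity v = K·i/n = 18.0 × 0.01967 / 0.35 = 1.012 m/day.

1.0 m/day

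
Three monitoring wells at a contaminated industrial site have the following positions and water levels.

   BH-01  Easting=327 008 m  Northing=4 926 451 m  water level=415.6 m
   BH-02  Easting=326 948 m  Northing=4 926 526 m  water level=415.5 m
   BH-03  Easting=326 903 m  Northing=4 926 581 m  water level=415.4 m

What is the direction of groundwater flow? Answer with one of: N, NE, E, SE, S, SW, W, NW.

SW

Differences from BH-01: to BH-02 (Δx, Δy, Δh) = (-60, 75, -0.1); to BH-03 = (-105, 130, -0.2).
Determinant of the coordinate differences = (-60)·130 − (-105)·75 = 75.
∂h/∂x = [(-0.1)·130 − (-0.2)·75] / 75 = +0.02667
∂h/∂y = [(-60)·(-0.2) − (-105)·(-0.1)] / 75 = +0.02000
Flow = −∇h = (-0.02667 east, -0.02000 north), which points southwest.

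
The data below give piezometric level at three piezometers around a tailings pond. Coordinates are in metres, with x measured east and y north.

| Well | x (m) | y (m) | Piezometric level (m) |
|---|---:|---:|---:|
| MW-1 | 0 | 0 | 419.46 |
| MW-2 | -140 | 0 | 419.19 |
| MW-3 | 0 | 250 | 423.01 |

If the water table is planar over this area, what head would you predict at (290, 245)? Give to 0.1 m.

423.5 m

∂h/∂x = (419.19 − 419.46) / (-140 − 0) = +0.001929
∂h/∂y = (423.01 − 419.46) / (250 − 0) = +0.01420
h(290, 245) = 419.46 + (+0.001929)·(290) + (+0.01420)·(245) = 419.46 +0.559 +3.479 = 423.498 m.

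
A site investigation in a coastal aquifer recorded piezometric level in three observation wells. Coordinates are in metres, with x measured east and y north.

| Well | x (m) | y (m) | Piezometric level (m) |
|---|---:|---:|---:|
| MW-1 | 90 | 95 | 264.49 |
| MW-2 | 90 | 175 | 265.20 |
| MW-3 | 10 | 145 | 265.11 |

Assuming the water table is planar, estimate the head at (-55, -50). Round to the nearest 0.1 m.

Taking MW-1 as reference: MW-2−MW-1 = (0, 80, +0.71); MW-3−MW-1 = (-80, 50, +0.62).
Solve a·Δx + b·Δy = Δh: det = 0·50 − (-80)·80 = 6400.
∂h/∂x = [(+0.71)·50 − (+0.62)·80] / 6400 = -0.002203
∂h/∂y = [0·(+0.62) − (-80)·(+0.71)] / 6400 = +0.008875
h(-55, -50) = 264.49 + (-0.002203)·(-145) + (+0.008875)·(-145) = 264.49 +0.319 -1.287 = 263.523 m.

263.5 m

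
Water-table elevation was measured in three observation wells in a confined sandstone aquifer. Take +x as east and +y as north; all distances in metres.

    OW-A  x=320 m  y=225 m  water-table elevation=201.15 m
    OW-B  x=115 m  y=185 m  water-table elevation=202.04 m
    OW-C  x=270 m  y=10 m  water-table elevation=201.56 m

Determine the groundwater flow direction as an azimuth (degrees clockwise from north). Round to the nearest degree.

077°

Differences from OW-A: to OW-B (Δx, Δy, Δh) = (-205, -40, +0.89); to OW-C = (-50, -215, +0.41).
Solve a·Δx + b·Δy = Δh: det = (-205)·(-215) − (-50)·(-40) = 42075.
∂h/∂x = [(+0.89)·(-215) − (+0.41)·(-40)] / 42075 = -0.004158
∂h/∂y = [(-205)·(+0.41) − (-50)·(+0.89)] / 42075 = -0.0009400
Flow direction (−∇h) has components (+0.004158 E, +0.0009400 N).
Azimuth = atan2(E, N) = atan2(+0.004158, +0.0009400) = 77.3° ≈ 077°.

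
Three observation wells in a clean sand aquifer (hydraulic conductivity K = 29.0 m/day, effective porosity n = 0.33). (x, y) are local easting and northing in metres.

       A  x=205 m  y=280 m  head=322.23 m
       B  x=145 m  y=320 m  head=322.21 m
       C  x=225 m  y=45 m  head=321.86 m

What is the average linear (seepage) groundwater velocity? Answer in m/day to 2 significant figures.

0.20 m/day

Taking A as reference: B−A = (-60, 40, -0.02); C−A = (20, -235, -0.37).
Determinant of the coordinate differences = (-60)·(-235) − 20·40 = 13300.
∂h/∂x = [(-0.02)·(-235) − (-0.37)·40] / 13300 = +0.001466
∂h/∂y = [(-60)·(-0.37) − 20·(-0.02)] / 13300 = +0.001699
|∇h| = √(0.001466² + 0.001699²) = 0.002244
Seepage velocity v = K·i/n = 29.0 × 0.002244 / 0.33 = 0.1972 m/day.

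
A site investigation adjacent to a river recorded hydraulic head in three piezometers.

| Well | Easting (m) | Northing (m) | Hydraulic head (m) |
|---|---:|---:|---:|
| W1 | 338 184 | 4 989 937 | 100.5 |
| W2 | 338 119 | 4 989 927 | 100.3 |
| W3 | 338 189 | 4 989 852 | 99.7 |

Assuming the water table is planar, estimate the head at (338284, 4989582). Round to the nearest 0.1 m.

97.3 m

Differences from W1: to W2 (Δx, Δy, Δh) = (-65, -10, -0.2); to W3 = (5, -85, -0.8).
Solve a·Δx + b·Δy = Δh: det = (-65)·(-85) − 5·(-10) = 5575.
∂h/∂x = [(-0.2)·(-85) − (-0.8)·(-10)] / 5575 = +0.001614
∂h/∂y = [(-65)·(-0.8) − 5·(-0.2)] / 5575 = +0.009507
h(338284, 4989582) = 100.5 + (+0.001614)·(100) + (+0.009507)·(-355) = 100.5 +0.161 -3.375 = 97.287 m.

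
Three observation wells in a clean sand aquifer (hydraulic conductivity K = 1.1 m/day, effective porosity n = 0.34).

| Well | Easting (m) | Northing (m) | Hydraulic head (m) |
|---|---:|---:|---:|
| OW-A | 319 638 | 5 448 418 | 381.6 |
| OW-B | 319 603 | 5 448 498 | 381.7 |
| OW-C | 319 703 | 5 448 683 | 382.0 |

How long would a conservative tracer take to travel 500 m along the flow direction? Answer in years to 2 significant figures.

With h = a·x + b·y + c and OW-A as origin, the differences give:
  (-35)·a + 80·b = +0.1
  65·a + 265·b = +0.4
Eliminate b (×265 and ×80, subtract): -14475·a = -5.50 → a = ∂h/∂x = +0.0003800
Back-substitute: b = ∂h/∂y = +0.001416.
|∇h| = √(0.0003800² + 0.001416²) = 0.001466
Seepage velocity v = K·i/n = 1.1 × 0.001466 / 0.34 = 0.004743 m/day.
t = 500 / 0.004743 = 1.054e+05 days = 289 years.

290 years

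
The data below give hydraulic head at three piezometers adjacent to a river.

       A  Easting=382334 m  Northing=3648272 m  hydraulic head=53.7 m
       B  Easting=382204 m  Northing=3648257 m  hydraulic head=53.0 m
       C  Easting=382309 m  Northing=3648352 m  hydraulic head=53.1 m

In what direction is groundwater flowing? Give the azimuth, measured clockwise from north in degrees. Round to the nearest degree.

Taking A as reference: B−A = (-130, -15, -0.7); C−A = (-25, 80, -0.6).
Determinant of the coordinate differences = (-130)·80 − (-25)·(-15) = -10775.
∂h/∂x = [(-0.7)·80 − (-0.6)·(-15)] / -10775 = +0.006032
∂h/∂y = [(-130)·(-0.6) − (-25)·(-0.7)] / -10775 = -0.005615
Flow direction (−∇h) has components (-0.006032 E, +0.005615 N).
Azimuth = atan2(E, N) = atan2(-0.006032, +0.005615) = 312.9° ≈ 313°.

313°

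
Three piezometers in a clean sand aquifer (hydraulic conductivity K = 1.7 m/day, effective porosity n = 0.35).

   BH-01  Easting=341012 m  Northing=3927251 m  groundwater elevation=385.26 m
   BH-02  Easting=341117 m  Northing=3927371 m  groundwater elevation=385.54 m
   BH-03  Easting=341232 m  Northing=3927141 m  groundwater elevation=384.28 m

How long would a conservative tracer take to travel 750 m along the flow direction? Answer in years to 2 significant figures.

Differences from BH-01: to BH-02 (Δx, Δy, Δh) = (105, 120, +0.28); to BH-03 = (220, -110, -0.98).
Solve a·Δx + b·Δy = Δh: det = 105·(-110) − 220·120 = -37950.
∂h/∂x = [(+0.28)·(-110) − (-0.98)·120] / -37950 = -0.002287
∂h/∂y = [105·(-0.98) − 220·(+0.28)] / -37950 = +0.004335
|∇h| = √(-0.002287² + 0.004335²) = 0.004901
Seepage velocity v = K·i/n = 1.7 × 0.004901 / 0.35 = 0.0238 m/day.
t = 750 / 0.0238 = 3.151e+04 days = 86.3 years.

86 years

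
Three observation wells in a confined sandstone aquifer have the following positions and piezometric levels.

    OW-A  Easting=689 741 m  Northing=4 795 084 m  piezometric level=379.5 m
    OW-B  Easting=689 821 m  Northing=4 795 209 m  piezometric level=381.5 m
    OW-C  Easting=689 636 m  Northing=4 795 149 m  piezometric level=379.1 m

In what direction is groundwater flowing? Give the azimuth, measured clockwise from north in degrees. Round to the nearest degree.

225°

Differences from OW-A: to OW-B (Δx, Δy, Δh) = (80, 125, +2.0); to OW-C = (-105, 65, -0.4).
Solve a·Δx + b·Δy = Δh: det = 80·65 − (-105)·125 = 18325.
∂h/∂x = [(+2.0)·65 − (-0.4)·125] / 18325 = +0.009823
∂h/∂y = [80·(-0.4) − (-105)·(+2.0)] / 18325 = +0.009714
Flow direction (−∇h) has components (-0.009823 E, -0.009714 N).
Azimuth = atan2(E, N) = atan2(-0.009823, -0.009714) = 225.3° ≈ 225°.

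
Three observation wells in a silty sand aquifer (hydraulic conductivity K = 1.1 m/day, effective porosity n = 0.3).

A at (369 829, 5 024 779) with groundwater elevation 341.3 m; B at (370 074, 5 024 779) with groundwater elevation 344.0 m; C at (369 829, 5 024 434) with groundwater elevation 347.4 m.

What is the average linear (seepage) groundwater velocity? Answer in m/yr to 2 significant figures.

28 m/yr

∂h/∂x = (344.0 − 341.3) / (370074 − 369829) = +0.01102
∂h/∂y = (347.4 − 341.3) / (5024434 − 5024779) = -0.01768
|∇h| = √(0.01102² + -0.01768²) = 0.02083
Seepage velocity v = K·i/n = 1.1 × 0.02083 / 0.3 = 0.07638 m/day = 27.9 m/yr.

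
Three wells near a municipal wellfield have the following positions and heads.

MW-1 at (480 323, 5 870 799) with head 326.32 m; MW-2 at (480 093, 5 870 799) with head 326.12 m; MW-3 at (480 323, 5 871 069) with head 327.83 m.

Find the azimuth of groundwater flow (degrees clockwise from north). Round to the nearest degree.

189°

∂h/∂x = (326.12 − 326.32) / (480093 − 480323) = +0.0008696
∂h/∂y = (327.83 − 326.32) / (5871069 − 5870799) = +0.005593
Flow direction (−∇h) has components (-0.0008696 E, -0.005593 N).
Azimuth = atan2(E, N) = atan2(-0.0008696, -0.005593) = 188.8° ≈ 189°.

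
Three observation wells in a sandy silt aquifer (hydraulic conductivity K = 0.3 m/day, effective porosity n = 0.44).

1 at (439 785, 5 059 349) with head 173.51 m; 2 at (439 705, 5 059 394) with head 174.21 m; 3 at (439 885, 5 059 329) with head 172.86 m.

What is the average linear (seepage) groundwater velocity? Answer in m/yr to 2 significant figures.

Taking 1 as reference: 2−1 = (-80, 45, +0.70); 3−1 = (100, -20, -0.65).
Determinant of the coordinate differences = (-80)·(-20) − 100·45 = -2900.
∂h/∂x = [(+0.70)·(-20) − (-0.65)·45] / -2900 = -0.005259
∂h/∂y = [(-80)·(-0.65) − 100·(+0.70)] / -2900 = +0.006207
|∇h| = √(-0.005259² + 0.006207²) = 0.008135
Seepage velocity v = K·i/n = 0.3 × 0.008135 / 0.44 = 0.005547 m/day = 2.026 m/yr.

2.0 m/yr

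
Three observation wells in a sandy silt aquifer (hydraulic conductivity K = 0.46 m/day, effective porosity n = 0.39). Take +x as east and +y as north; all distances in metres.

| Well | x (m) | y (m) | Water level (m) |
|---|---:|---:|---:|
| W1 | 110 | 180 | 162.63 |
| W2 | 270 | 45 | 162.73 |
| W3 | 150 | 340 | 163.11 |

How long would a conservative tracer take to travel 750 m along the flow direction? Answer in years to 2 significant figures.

Taking W1 as reference: W2−W1 = (160, -135, +0.10); W3−W1 = (40, 160, +0.48).
Determinant of the coordinate differences = 160·160 − 40·(-135) = 31000.
∂h/∂x = [(+0.10)·160 − (+0.48)·(-135)] / 31000 = +0.002606
∂h/∂y = [160·(+0.48) − 40·(+0.10)] / 31000 = +0.002348
|∇h| = √(0.002606² + 0.002348²) = 0.003508
Seepage velocity v = K·i/n = 0.46 × 0.003508 / 0.39 = 0.004138 m/day.
t = 750 / 0.004138 = 1.812e+05 days = 496 years.

500 years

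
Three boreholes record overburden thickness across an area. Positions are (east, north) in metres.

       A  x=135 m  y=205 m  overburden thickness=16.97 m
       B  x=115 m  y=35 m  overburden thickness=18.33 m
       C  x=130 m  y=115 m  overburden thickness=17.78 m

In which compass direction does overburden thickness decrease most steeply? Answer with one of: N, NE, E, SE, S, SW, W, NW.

Differences from A: to B (Δx, Δy, Δh) = (-20, -170, +1.36); to C = (-5, -90, +0.81).
Solve a·Δx + b·Δy = Δd: det = (-20)·(-90) − (-5)·(-170) = 950.
∂d/∂x = [(+1.36)·(-90) − (+0.81)·(-170)] / 950 = +0.01611
∂d/∂y = [(-20)·(+0.81) − (-5)·(+1.36)] / 950 = -0.009895
Steepest decrease is along −∇f = (-0.01611 E, +0.009895 N) → northwest.

NW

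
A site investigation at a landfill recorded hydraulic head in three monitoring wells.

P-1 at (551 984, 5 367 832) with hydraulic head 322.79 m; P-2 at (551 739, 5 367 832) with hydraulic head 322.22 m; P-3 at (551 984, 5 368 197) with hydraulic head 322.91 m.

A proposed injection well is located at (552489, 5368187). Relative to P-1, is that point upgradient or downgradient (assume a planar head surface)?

∂h/∂x = (322.22 − 322.79) / (551739 − 551984) = +0.002327
∂h/∂y = (322.91 − 322.79) / (5368197 − 5367832) = +0.0003288
Head at (552489, 5368187) = 322.79 + (+0.002327)·(505) + (+0.0003288)·(355) = 324.08 m.
That is higher than the 322.79 m at P-1, so the point is upgradient.

upgradient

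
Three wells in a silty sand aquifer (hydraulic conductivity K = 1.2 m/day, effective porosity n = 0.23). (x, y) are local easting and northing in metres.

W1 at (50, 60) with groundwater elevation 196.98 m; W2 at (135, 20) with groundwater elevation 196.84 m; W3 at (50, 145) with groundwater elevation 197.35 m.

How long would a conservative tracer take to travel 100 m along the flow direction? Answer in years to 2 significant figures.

12 years

Differences from W1: to W2 (Δx, Δy, Δh) = (85, -40, -0.14); to W3 = (0, 85, +0.37).
Solve a·Δx + b·Δy = Δh: det = 85·85 − 0·(-40) = 7225.
∂h/∂x = [(-0.14)·85 − (+0.37)·(-40)] / 7225 = +0.0004014
∂h/∂y = [85·(+0.37) − 0·(-0.14)] / 7225 = +0.004353
|∇h| = √(0.0004014² + 0.004353²) = 0.004371
Seepage velocity v = K·i/n = 1.2 × 0.004371 / 0.23 = 0.02281 m/day.
t = 100 / 0.02281 = 4384 days = 12 years.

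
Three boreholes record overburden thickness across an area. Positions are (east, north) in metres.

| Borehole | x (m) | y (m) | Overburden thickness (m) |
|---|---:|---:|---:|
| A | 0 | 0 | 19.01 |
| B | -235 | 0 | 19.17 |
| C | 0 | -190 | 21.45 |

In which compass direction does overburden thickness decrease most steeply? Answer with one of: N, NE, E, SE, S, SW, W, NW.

N

∂d/∂x = (19.17 − 19.01) / (-235 − 0) = -0.0006809
∂d/∂y = (21.45 − 19.01) / (-190 − 0) = -0.01284
Steepest decrease is along −∇f = (+0.0006809 E, +0.01284 N) → north.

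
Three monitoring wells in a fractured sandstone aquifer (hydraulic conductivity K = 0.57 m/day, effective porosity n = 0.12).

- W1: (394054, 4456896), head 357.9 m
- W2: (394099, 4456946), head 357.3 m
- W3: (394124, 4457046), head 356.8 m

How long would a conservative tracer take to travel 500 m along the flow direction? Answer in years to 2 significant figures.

With h = a·x + b·y + c and W1 as origin, the differences give:
  45·a + 50·b = -0.6
  70·a + 150·b = -1.1
Eliminate b (×150 and ×50, subtract): 3250·a = -35.00 → a = ∂h/∂x = -0.01077
Back-substitute: b = ∂h/∂y = -0.002308.
|∇h| = √(-0.01077² + -0.002308²) = 0.01101
Seepage velocity v = K·i/n = 0.57 × 0.01101 / 0.12 = 0.0523 m/day.
t = 500 / 0.0523 = 9560 days = 26.2 years.

26 years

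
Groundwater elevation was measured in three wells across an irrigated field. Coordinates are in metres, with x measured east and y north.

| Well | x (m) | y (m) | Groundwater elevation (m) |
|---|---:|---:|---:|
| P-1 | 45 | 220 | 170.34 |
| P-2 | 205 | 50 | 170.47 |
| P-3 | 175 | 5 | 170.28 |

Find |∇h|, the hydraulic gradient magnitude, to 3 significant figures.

Differences from P-1: to P-2 (Δx, Δy, Δh) = (160, -170, +0.13); to P-3 = (130, -215, -0.06).
Determinant of the coordinate differences = 160·(-215) − 130·(-170) = -12300.
∂h/∂x = [(+0.13)·(-215) − (-0.06)·(-170)] / -12300 = +0.003102
∂h/∂y = [160·(-0.06) − 130·(+0.13)] / -12300 = +0.002154
|∇h| = √(0.003102² + 0.002154²) = 0.003777

0.00378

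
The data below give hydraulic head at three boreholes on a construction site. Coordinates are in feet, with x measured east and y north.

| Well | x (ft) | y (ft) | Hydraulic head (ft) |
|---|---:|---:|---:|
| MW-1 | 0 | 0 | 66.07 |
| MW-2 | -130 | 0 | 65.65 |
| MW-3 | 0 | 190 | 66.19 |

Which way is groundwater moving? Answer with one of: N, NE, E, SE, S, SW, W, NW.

W

∂h/∂x = (65.65 − 66.07) / (-130 − 0) = +0.003231
∂h/∂y = (66.19 − 66.07) / (190 − 0) = +0.0006316
Flow = −∇h = (-0.003231 east, -0.0006316 north), which points west.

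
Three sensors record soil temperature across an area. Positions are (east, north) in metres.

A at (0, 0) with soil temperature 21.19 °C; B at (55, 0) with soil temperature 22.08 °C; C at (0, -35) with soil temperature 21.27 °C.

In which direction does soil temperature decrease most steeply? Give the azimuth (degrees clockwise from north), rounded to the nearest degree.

278°

∂T/∂x = (22.08 − 21.19) / (55 − 0) = +0.01618
∂T/∂y = (21.27 − 21.19) / (-35 − 0) = -0.002286
Steepest decrease is along −∇f: components (-0.01618 E, +0.002286 N).
Azimuth = atan2(-0.01618, +0.002286) = 278.0° ≈ 278°.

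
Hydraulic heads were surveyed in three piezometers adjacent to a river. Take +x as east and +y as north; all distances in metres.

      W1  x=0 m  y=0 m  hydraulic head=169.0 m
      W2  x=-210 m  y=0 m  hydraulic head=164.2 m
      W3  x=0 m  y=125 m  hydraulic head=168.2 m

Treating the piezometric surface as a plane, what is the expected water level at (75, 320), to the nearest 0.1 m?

∂h/∂x = (164.2 − 169.0) / (-210 − 0) = +0.02286
∂h/∂y = (168.2 − 169.0) / (125 − 0) = -0.006400
h(75, 320) = 169.0 + (+0.02286)·(75) + (-0.006400)·(320) = 169.0 +1.714 -2.048 = 168.666 m.

168.7 m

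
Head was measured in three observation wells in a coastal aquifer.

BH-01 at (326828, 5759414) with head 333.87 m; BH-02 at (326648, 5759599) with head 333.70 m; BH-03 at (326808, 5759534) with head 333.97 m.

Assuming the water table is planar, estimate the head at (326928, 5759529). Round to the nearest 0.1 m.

Taking BH-01 as reference: BH-02−BH-01 = (-180, 185, -0.17); BH-03−BH-01 = (-20, 120, +0.10).
Solve a·Δx + b·Δy = Δh: det = (-180)·120 − (-20)·185 = -17900.
∂h/∂x = [(-0.17)·120 − (+0.10)·185] / -17900 = +0.002173
∂h/∂y = [(-180)·(+0.10) − (-20)·(-0.17)] / -17900 = +0.001196
h(326928, 5759529) = 333.87 + (+0.002173)·(100) + (+0.001196)·(115) = 333.87 +0.217 +0.137 = 334.225 m.

334.2 m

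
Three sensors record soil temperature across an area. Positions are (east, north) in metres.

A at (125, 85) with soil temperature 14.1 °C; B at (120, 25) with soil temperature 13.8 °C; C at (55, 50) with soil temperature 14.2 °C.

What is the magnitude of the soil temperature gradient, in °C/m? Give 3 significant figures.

Taking A as reference: B−A = (-5, -60, -0.3); C−A = (-70, -35, +0.1).
Solve a·Δx + b·Δy = ΔT: det = (-5)·(-35) − (-70)·(-60) = -4025.
∂T/∂x = [(-0.3)·(-35) − (+0.1)·(-60)] / -4025 = -0.004099
∂T/∂y = [(-5)·(+0.1) − (-70)·(-0.3)] / -4025 = +0.005342
|∇f| = √(-0.004099² + 0.005342²) = 0.006733 °C/m

0.00673 °C/m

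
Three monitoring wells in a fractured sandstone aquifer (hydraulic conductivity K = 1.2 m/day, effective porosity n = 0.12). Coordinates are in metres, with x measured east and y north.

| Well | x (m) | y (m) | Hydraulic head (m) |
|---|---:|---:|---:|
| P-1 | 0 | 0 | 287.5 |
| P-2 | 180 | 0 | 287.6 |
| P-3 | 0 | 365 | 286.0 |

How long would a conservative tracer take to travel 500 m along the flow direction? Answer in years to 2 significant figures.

∂h/∂x = (287.6 − 287.5) / (180 − 0) = +0.0005556
∂h/∂y = (286.0 − 287.5) / (365 − 0) = -0.004110
|∇h| = √(0.0005556² + -0.004110²) = 0.004147
Seepage velocity v = K·i/n = 1.2 × 0.004147 / 0.12 = 0.04147 m/day.
t = 500 / 0.04147 = 1.206e+04 days = 33 years.

33 years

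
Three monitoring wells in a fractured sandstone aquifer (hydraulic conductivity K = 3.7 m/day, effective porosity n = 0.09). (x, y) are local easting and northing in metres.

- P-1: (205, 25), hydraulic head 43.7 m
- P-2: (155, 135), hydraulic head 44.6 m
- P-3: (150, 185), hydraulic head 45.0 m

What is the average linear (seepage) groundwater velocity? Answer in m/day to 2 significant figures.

0.33 m/day

With h = a·x + b·y + c and P-1 as origin, the differences give:
  (-50)·a + 110·b = +0.9
  (-55)·a + 160·b = +1.3
Eliminate b (×160 and ×110, subtract): -1950·a = 1.00 → a = ∂h/∂x = -0.0005128
Back-substitute: b = ∂h/∂y = +0.007949.
|∇h| = √(-0.0005128² + 0.007949²) = 0.007966
Seepage velocity v = K·i/n = 3.7 × 0.007966 / 0.09 = 0.3275 m/day.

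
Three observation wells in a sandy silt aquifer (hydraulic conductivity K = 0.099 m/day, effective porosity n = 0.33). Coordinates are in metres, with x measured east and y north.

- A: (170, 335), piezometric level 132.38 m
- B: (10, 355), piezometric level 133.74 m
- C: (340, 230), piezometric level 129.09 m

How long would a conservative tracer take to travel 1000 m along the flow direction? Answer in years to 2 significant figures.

400 years

Three-point gradient (reference A): Δ to B = (-160, 20, +1.36), Δ to C = (170, -105, -3.29).
∂h/∂x = -0.005746, ∂h/∂y = +0.02203 (det = 13400).
|∇h| = √(-0.005746² + 0.02203²) = 0.02277
Seepage velocity v = K·i/n = 0.099 × 0.02277 / 0.33 = 0.006831 m/day.
t = 1000 / 0.006831 = 1.464e+05 days = 401 years.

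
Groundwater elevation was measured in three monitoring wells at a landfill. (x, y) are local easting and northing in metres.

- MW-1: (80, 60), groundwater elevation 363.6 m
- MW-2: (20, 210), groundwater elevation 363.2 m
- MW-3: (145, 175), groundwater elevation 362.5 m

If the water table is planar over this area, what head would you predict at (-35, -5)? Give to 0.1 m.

With h = a·x + b·y + c and MW-1 as origin, the differences give:
  (-60)·a + 150·b = -0.4
  65·a + 115·b = -1.1
Eliminate b (×115 and ×150, subtract): -16650·a = 119.00 → a = ∂h/∂x = -0.007147
Back-substitute: b = ∂h/∂y = -0.005526.
h(-35, -5) = 363.6 + (-0.007147)·(-115) + (-0.005526)·(-65) = 363.6 +0.822 +0.359 = 364.781 m.

364.8 m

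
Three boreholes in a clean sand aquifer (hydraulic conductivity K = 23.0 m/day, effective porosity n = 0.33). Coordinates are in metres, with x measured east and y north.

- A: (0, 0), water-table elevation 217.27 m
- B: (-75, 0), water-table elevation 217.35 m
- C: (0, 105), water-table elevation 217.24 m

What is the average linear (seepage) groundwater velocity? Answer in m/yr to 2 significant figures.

28 m/yr

∂h/∂x = (217.35 − 217.27) / (-75 − 0) = -0.001067
∂h/∂y = (217.24 − 217.27) / (105 − 0) = -0.0002857
|∇h| = √(-0.001067² + -0.0002857²) = 0.001105
Seepage velocity v = K·i/n = 23.0 × 0.001105 / 0.33 = 0.07702 m/day = 28.13 m/yr.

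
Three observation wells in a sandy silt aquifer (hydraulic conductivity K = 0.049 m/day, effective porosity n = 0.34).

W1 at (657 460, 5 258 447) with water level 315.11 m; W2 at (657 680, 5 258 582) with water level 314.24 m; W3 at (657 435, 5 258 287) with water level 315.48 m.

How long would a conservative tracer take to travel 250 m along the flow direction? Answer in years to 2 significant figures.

Differences from W1: to W2 (Δx, Δy, Δh) = (220, 135, -0.87); to W3 = (-25, -160, +0.37).
Determinant of the coordinate differences = 220·(-160) − (-25)·135 = -31825.
∂h/∂x = [(-0.87)·(-160) − (+0.37)·135] / -31825 = -0.002804
∂h/∂y = [220·(+0.37) − (-25)·(-0.87)] / -31825 = -0.001874
|∇h| = √(-0.002804² + -0.001874²) = 0.003373
Seepage velocity v = K·i/n = 0.049 × 0.003373 / 0.34 = 0.0004861 m/day.
t = 250 / 0.0004861 = 5.143e+05 days = 1.41e+03 years.

1400 years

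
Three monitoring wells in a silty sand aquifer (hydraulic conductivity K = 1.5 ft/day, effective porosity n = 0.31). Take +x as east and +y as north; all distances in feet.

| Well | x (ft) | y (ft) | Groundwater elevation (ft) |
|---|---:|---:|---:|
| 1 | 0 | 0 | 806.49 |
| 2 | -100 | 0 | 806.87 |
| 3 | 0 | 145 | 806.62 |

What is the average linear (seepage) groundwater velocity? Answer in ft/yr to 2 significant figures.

6.9 ft/yr

∂h/∂x = (806.87 − 806.49) / (-100 − 0) = -0.003800
∂h/∂y = (806.62 − 806.49) / (145 − 0) = +0.0008966
|∇h| = √(-0.003800² + 0.0008966²) = 0.003904
Seepage velocity v = K·i/n = 1.5 × 0.003904 / 0.31 = 0.01889 ft/day = 6.9 ft/yr.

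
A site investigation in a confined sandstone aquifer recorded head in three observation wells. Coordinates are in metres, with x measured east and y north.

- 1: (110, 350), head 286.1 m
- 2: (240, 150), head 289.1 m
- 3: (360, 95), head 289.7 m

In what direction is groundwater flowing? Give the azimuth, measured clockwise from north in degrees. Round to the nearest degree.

Taking 1 as reference: 2−1 = (130, -200, +3.0); 3−1 = (250, -255, +3.6).
Determinant of the coordinate differences = 130·(-255) − 250·(-200) = 16850.
∂h/∂x = [(+3.0)·(-255) − (+3.6)·(-200)] / 16850 = -0.002671
∂h/∂y = [130·(+3.6) − 250·(+3.0)] / 16850 = -0.01674
Flow direction (−∇h) has components (+0.002671 E, +0.01674 N).
Azimuth = atan2(E, N) = atan2(+0.002671, +0.01674) = 9.1° ≈ 009°.

009°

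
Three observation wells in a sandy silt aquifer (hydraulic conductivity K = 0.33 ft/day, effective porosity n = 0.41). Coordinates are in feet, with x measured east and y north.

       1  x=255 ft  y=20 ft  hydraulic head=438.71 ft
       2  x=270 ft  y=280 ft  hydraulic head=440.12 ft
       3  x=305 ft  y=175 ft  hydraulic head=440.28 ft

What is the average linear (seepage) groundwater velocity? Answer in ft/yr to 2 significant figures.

5.4 ft/yr

With h = a·x + b·y + c and 1 as origin, the differences give:
  15·a + 260·b = +1.41
  50·a + 155·b = +1.57
Eliminate b (×155 and ×260, subtract): -10675·a = -189.650 → a = ∂h/∂x = +0.01777
Back-substitute: b = ∂h/∂y = +0.004398.
|∇h| = √(0.01777² + 0.004398²) = 0.01831
Seepage velocity v = K·i/n = 0.33 × 0.01831 / 0.41 = 0.01474 ft/day = 5.384 ft/yr.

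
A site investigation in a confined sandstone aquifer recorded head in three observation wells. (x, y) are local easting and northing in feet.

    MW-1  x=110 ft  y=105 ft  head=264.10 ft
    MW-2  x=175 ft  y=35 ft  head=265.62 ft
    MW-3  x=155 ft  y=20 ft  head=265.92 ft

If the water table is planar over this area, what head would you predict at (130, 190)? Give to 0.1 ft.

Taking MW-1 as reference: MW-2−MW-1 = (65, -70, +1.52); MW-3−MW-1 = (45, -85, +1.82).
Solve a·Δx + b·Δy = Δh: det = 65·(-85) − 45·(-70) = -2375.
∂h/∂x = [(+1.52)·(-85) − (+1.82)·(-70)] / -2375 = +0.0007579
∂h/∂y = [65·(+1.82) − 45·(+1.52)] / -2375 = -0.02101
h(130, 190) = 264.10 + (+0.0007579)·(20) + (-0.02101)·(85) = 264.10 +0.015 -1.786 = 262.329 ft.

262.3 ft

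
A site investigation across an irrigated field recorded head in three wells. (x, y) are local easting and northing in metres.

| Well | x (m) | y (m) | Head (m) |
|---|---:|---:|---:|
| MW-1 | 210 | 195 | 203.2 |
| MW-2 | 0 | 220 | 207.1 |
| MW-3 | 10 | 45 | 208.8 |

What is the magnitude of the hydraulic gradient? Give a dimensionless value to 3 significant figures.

With h = a·x + b·y + c and MW-1 as origin, the differences give:
  (-210)·a + 25·b = +3.9
  (-200)·a + (-150)·b = +5.6
Eliminate b (×(-150) and ×25, subtract): 36500·a = -725.00 → a = ∂h/∂x = -0.01986
Back-substitute: b = ∂h/∂y = -0.01085.
|∇h| = √(-0.01986² + -0.01085²) = 0.02263

0.0226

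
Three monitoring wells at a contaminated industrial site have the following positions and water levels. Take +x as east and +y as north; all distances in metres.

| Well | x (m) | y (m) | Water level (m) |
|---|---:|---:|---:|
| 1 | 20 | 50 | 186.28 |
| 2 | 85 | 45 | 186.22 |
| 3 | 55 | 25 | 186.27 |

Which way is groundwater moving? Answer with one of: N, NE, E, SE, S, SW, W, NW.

Taking 1 as reference: 2−1 = (65, -5, -0.06); 3−1 = (35, -25, -0.01).
Solve a·Δx + b·Δy = Δh: det = 65·(-25) − 35·(-5) = -1450.
∂h/∂x = [(-0.06)·(-25) − (-0.01)·(-5)] / -1450 = -0.001000
∂h/∂y = [65·(-0.01) − 35·(-0.06)] / -1450 = -0.001000
Flow = −∇h = (+0.001000 east, +0.001000 north), which points northeast.

NE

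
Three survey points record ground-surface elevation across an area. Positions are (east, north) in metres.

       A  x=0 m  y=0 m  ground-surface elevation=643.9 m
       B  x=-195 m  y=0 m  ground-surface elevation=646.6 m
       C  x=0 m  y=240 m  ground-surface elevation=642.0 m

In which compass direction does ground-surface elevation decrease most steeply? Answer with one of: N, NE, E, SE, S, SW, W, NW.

NE

∂z/∂x = (646.6 − 643.9) / (-195 − 0) = -0.01385
∂z/∂y = (642.0 − 643.9) / (240 − 0) = -0.007917
Steepest decrease is along −∇f = (+0.01385 E, +0.007917 N) → northeast.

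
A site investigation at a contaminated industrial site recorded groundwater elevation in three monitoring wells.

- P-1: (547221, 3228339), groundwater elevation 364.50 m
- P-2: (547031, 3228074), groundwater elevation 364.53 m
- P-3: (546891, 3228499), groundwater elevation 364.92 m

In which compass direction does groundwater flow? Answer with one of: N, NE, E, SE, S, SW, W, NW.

Differences from P-1: to P-2 (Δx, Δy, Δh) = (-190, -265, +0.03); to P-3 = (-330, 160, +0.42).
Determinant of the coordinate differences = (-190)·160 − (-330)·(-265) = -117850.
∂h/∂x = [(+0.03)·160 − (+0.42)·(-265)] / -117850 = -0.0009852
∂h/∂y = [(-190)·(+0.42) − (-330)·(+0.03)] / -117850 = +0.0005931
Flow = −∇h = (+0.0009852 east, -0.0005931 north), which points southeast.

SE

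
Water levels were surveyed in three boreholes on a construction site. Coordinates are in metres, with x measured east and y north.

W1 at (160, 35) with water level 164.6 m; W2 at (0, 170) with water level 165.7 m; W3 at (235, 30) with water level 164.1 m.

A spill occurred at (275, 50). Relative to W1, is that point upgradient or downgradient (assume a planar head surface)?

downgradient

Taking W1 as reference: W2−W1 = (-160, 135, +1.1); W3−W1 = (75, -5, -0.5).
Solve a·Δx + b·Δy = Δh: det = (-160)·(-5) − 75·135 = -9325.
∂h/∂x = [(+1.1)·(-5) − (-0.5)·135] / -9325 = -0.006649
∂h/∂y = [(-160)·(-0.5) − 75·(+1.1)] / -9325 = +0.0002681
Head at (275, 50) = 164.6 + (-0.006649)·(115) + (+0.0002681)·(15) = 163.84 m.
That is lower than the 164.6 m at W1, so the point is downgradient.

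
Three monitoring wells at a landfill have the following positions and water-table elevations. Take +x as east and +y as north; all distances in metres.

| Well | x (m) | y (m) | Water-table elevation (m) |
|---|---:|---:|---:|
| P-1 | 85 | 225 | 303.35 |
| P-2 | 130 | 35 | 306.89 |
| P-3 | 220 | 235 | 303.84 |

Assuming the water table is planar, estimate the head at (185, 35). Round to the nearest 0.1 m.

Taking P-1 as reference: P-2−P-1 = (45, -190, +3.54); P-3−P-1 = (135, 10, +0.49).
Determinant of the coordinate differences = 45·10 − 135·(-190) = 26100.
∂h/∂x = [(+3.54)·10 − (+0.49)·(-190)] / 26100 = +0.004923
∂h/∂y = [45·(+0.49) − 135·(+3.54)] / 26100 = -0.01747
h(185, 35) = 303.35 + (+0.004923)·(100) + (-0.01747)·(-190) = 303.35 +0.492 +3.318 = 307.161 m.

307.2 m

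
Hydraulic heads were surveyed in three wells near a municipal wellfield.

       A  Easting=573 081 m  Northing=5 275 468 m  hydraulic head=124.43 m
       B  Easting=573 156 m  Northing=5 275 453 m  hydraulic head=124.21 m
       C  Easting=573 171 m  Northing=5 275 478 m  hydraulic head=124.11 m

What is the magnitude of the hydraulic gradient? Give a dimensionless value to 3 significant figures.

0.00389

Taking A as reference: B−A = (75, -15, -0.22); C−A = (90, 10, -0.32).
Solve a·Δx + b·Δy = Δh: det = 75·10 − 90·(-15) = 2100.
∂h/∂x = [(-0.22)·10 − (-0.32)·(-15)] / 2100 = -0.003333
∂h/∂y = [75·(-0.32) − 90·(-0.22)] / 2100 = -0.002000
|∇h| = √(-0.003333² + -0.002000²) = 0.003887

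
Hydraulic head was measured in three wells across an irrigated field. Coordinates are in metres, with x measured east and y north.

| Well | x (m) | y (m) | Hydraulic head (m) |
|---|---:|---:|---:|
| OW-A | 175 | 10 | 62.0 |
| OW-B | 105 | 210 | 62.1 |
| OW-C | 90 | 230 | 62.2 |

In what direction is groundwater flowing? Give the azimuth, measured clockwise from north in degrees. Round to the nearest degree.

Taking OW-A as reference: OW-B−OW-A = (-70, 200, +0.1); OW-C−OW-A = (-85, 220, +0.2).
Determinant of the coordinate differences = (-70)·220 − (-85)·200 = 1600.
∂h/∂x = [(+0.1)·220 − (+0.2)·200] / 1600 = -0.01125
∂h/∂y = [(-70)·(+0.2) − (-85)·(+0.1)] / 1600 = -0.003438
Flow direction (−∇h) has components (+0.01125 E, +0.003438 N).
Azimuth = atan2(E, N) = atan2(+0.01125, +0.003438) = 73.0° ≈ 073°.

073°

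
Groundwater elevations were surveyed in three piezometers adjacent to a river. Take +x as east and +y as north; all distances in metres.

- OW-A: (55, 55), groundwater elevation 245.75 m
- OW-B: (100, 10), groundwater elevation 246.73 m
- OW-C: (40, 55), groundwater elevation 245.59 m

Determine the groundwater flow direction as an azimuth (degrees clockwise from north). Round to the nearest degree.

316°

Three-point gradient (reference OW-A): Δ to OW-B = (45, -45, +0.98), Δ to OW-C = (-15, 0, -0.16).
∂h/∂x = +0.01067, ∂h/∂y = -0.01111 (det = -675).
Flow direction (−∇h) has components (-0.01067 E, +0.01111 N).
Azimuth = atan2(E, N) = atan2(-0.01067, +0.01111) = 316.2° ≈ 316°.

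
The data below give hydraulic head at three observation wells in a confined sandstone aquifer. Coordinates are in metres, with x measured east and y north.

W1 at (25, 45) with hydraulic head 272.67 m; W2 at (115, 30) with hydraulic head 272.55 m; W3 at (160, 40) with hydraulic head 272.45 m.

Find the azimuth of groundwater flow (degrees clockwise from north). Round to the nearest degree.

037°

Three-point gradient (reference W1): Δ to W2 = (90, -15, -0.12), Δ to W3 = (135, -5, -0.22).
∂h/∂x = -0.001714, ∂h/∂y = -0.002286 (det = 1575).
Flow direction (−∇h) has components (+0.001714 E, +0.002286 N).
Azimuth = atan2(E, N) = atan2(+0.001714, +0.002286) = 36.9° ≈ 037°.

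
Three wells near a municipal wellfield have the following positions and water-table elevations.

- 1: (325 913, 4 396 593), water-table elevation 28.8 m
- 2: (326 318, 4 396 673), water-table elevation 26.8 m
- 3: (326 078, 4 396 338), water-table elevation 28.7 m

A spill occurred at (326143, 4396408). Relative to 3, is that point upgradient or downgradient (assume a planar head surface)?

downgradient

Taking 1 as reference: 2−1 = (405, 80, -2.0); 3−1 = (165, -255, -0.1).
Determinant of the coordinate differences = 405·(-255) − 165·80 = -116475.
∂h/∂x = [(-2.0)·(-255) − (-0.1)·80] / -116475 = -0.004447
∂h/∂y = [405·(-0.1) − 165·(-2.0)] / -116475 = -0.002486
Head at (326143, 4396408) = 28.8 + (-0.004447)·(230) + (-0.002486)·(-185) = 28.24 m.
That is lower than the 28.7 m at 3, so the point is downgradient.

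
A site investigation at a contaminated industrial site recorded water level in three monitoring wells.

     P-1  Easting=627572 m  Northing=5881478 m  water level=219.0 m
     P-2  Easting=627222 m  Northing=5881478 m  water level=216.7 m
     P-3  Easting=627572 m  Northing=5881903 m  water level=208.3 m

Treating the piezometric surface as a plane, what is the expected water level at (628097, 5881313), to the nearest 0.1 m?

∂h/∂x = (216.7 − 219.0) / (627222 − 627572) = +0.006571
∂h/∂y = (208.3 − 219.0) / (5881903 − 5881478) = -0.02518
h(628097, 5881313) = 219.0 + (+0.006571)·(525) + (-0.02518)·(-165) = 219.0 +3.450 +4.154 = 226.604 m.

226.6 m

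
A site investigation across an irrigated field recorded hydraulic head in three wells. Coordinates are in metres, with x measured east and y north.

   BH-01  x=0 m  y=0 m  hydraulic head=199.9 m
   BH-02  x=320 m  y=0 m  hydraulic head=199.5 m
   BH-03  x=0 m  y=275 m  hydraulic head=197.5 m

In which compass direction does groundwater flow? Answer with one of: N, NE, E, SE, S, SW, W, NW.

N

∂h/∂x = (199.5 − 199.9) / (320 − 0) = -0.001250
∂h/∂y = (197.5 − 199.9) / (275 − 0) = -0.008727
Flow = −∇h = (+0.001250 east, +0.008727 north), which points north.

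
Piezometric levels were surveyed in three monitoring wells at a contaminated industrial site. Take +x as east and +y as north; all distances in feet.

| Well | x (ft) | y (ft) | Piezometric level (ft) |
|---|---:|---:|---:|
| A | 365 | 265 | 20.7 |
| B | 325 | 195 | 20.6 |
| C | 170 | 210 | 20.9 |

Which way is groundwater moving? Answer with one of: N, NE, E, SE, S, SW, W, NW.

SE

With h = a·x + b·y + c and A as origin, the differences give:
  (-40)·a + (-70)·b = -0.1
  (-195)·a + (-55)·b = +0.2
Eliminate b (×(-55) and ×(-70), subtract): -11450·a = 19.50 → a = ∂h/∂x = -0.001703
Back-substitute: b = ∂h/∂y = +0.002402.
Flow = −∇h = (+0.001703 east, -0.002402 north), which points southeast.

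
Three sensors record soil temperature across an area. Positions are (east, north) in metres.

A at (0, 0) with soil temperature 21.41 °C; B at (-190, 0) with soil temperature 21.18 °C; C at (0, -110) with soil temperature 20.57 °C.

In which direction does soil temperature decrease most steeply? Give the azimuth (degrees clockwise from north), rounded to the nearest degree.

189°

∂T/∂x = (21.18 − 21.41) / (-190 − 0) = +0.001211
∂T/∂y = (20.57 − 21.41) / (-110 − 0) = +0.007636
Steepest decrease is along −∇f: components (-0.001211 E, -0.007636 N).
Azimuth = atan2(-0.001211, -0.007636) = 189.0° ≈ 189°.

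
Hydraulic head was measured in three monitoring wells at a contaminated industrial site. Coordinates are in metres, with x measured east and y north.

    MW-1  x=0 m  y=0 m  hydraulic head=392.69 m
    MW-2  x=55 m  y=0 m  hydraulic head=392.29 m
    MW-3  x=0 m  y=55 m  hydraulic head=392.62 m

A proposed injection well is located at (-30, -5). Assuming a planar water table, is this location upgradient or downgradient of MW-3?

∂h/∂x = (392.29 − 392.69) / (55 − 0) = -0.007273
∂h/∂y = (392.62 − 392.69) / (55 − 0) = -0.001273
Head at (-30, -5) = 392.69 + (-0.007273)·(-30) + (-0.001273)·(-5) = 392.91 m.
That is higher than the 392.62 m at MW-3, so the point is upgradient.

upgradient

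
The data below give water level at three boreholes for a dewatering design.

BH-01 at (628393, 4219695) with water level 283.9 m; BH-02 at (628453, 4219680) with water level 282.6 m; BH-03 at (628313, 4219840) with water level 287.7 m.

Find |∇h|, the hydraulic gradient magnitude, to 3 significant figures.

Taking BH-01 as reference: BH-02−BH-01 = (60, -15, -1.3); BH-03−BH-01 = (-80, 145, +3.8).
Solve a·Δx + b·Δy = Δh: det = 60·145 − (-80)·(-15) = 7500.
∂h/∂x = [(-1.3)·145 − (+3.8)·(-15)] / 7500 = -0.01753
∂h/∂y = [60·(+3.8) − (-80)·(-1.3)] / 7500 = +0.01653
|∇h| = √(-0.01753² + 0.01653²) = 0.02409

0.0241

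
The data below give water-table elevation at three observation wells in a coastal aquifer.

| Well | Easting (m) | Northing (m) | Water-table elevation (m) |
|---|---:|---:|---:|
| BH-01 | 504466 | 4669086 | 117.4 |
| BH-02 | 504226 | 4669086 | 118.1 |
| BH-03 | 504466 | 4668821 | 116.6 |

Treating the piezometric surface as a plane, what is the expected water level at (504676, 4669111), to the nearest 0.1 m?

116.9 m

∂h/∂x = (118.1 − 117.4) / (504226 − 504466) = -0.002917
∂h/∂y = (116.6 − 117.4) / (4668821 − 4669086) = +0.003019
h(504676, 4669111) = 117.4 + (-0.002917)·(210) + (+0.003019)·(25) = 117.4 -0.612 +0.075 = 116.863 m.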